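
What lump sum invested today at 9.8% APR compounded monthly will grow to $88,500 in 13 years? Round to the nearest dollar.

$24,883

With 12 periods per year: i = 0.00816667, n = 156.
Discount factor = (1+0.00816667)^(−156) = 0.281162; PV = 88,500 × 0.281162 = 24,882.7942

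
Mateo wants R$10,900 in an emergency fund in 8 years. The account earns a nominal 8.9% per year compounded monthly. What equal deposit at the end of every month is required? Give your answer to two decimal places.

With 12 periods per year: i = 0.00741667, n = 96.
PMT = 10900 / ( [(1+0.00741667)^96 − 1] / 0.00741667 ) = 10900 / 139.242557 = 78.2807

R$78.28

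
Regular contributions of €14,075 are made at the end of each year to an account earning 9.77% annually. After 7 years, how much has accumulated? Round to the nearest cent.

€132,592.16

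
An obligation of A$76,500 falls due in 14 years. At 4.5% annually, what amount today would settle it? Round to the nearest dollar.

A$41,308

Discount factor = (1+0.045)^(−14) = 0.539973; PV = 76,500 × 0.539973 = 41,307.9240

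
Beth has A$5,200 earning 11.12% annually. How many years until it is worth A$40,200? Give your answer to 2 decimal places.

19.40 years

(1+i)^n = 40200/5200 = 7.73077, so n = ln 7.73077 / ln 1.1112 = 19.3968 years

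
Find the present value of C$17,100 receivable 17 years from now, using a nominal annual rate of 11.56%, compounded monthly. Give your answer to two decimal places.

C$2,418.83

Periodic rate i = 0.1156/12 = 0.00963333; n = 17 × 12 = 204 periods.
PV = 17,100 / (1 + 0.00963333)^204 = 17,100 / 7.069535 = 2,418.8297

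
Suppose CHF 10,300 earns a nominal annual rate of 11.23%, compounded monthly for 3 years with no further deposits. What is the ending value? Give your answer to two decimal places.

Periodic rate i = 0.1123/12 = 0.00935833; n = 3 × 12 = 36 periods.
FV = 10,300 × (1 + 0.00935833)^36 = 14,403.5867

CHF 14,403.59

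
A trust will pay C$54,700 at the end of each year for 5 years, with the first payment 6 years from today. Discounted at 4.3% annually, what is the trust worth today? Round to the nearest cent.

C$195,637.61

PV at t=5 (ordinary 5-year annuity): 54700 × a(5|0.043) = 54700 × 4.414551 = 241,475.9597
PV₀ = 241,475.9597 / (1+0.043)^5 = 241,475.9597 / 1.234302 = 195,637.6145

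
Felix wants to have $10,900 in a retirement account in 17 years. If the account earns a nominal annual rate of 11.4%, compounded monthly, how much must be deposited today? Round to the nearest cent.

$1,583.93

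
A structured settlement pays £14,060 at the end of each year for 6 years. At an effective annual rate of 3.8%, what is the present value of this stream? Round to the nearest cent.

Annuity factor a(6|0.038) = 5.276441; PV = 14060 × 5.276441 = 74,186.7636

£74,186.76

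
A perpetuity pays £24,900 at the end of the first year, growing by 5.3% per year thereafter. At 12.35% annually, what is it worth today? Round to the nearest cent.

£353,191.49

PV = PMT / (i − g) = 24900 / (0.1235 − 0.053) = 24900 / 0.070500 = 353,191.4894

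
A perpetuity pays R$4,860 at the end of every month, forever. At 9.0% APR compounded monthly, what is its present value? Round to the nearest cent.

R$648,000.00

Periodic rate i = 0.09/12 = 0.0075.
PV = C/r = 4860/0.0075 = 648,000.0000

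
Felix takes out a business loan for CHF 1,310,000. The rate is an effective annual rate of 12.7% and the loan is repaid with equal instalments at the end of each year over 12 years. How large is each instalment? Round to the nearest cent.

CHF 218,386.13

PMT = 1.31e+06 / ( [1 − (1+0.127)^(−12)] / 0.127 ) = 1.31e+06 / 5.998549 = 218,386.1335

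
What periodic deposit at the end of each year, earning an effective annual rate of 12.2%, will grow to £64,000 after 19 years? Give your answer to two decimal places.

FV-annuity factor = 64.833808; PMT = 64000 / 64.833808 = 987.1393

£987.14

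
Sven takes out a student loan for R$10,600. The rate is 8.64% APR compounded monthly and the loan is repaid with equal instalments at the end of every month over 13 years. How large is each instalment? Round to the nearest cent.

Periodic rate i = 0.0864/12 = 0.0072; n = 13 × 12 = 156 periods.
PMT = 10600 / ( [1 − (1+0.0072)^(−156)] / 0.0072 ) = 10600 / 93.534885 = 113.3267

R$113.33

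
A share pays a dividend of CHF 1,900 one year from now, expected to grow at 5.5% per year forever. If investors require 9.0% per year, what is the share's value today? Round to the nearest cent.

PV = D₁/(r − g) = 1900/(0.09 − 0.055) = 54,285.7143

CHF 54,285.71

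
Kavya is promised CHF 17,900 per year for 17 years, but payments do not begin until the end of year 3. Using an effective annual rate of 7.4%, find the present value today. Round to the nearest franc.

Value one period before first payment (t=2): 17900 × [1 − (1+0.074)^(−17)] / 0.074 = 17900 × 9.498422 = 170,021.7457
Discount back 2 years: 170,021.7457 × (1+0.074)^(−2) = 170,021.7457 × 0.866945 = 147,399.4654

CHF 147,399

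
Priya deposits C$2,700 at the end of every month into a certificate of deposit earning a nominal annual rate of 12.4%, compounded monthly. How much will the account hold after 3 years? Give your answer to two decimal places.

C$117,023.20

i = 0.124/12 = 0.0103333 per month; n = 3·12 = 36.
FV = 2700 × [(1+0.0103333)^36 − 1] / 0.0103333 = 2700 × 43.341926 = 117,023.1993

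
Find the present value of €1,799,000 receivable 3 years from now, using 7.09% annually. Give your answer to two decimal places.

€1,464,820.49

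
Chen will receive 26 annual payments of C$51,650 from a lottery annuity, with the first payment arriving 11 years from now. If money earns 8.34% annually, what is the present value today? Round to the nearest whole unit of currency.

PV at t=10 (ordinary 26-year annuity): 51650 × a(26|0.0834) = 51650 × 10.496498 = 542,144.1222
Discount back 10 years: 542,144.1222 × (1+0.0834)^(−10) = 542,144.1222 × 0.448861 = 243,347.2491

C$243,347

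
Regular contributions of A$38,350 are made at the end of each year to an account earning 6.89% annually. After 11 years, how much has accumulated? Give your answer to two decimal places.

Accumulation factor s(11|0.0689) = 15.691893; FV = 38350 × 15.691893 = 601,784.0777

A$601,784.08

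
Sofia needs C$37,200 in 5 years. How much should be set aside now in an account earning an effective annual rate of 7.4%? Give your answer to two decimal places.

C$26,032.84

PV = 37,200 / (1 + 0.074)^5 = 37,200 / 1.428964 = 26,032.8390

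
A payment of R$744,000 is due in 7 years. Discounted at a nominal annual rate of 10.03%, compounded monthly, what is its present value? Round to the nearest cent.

R$369,761.79

With 12 periods per year: i = 0.00835833, n = 84.
Discount factor = (1+0.00835833)^(−84) = 0.496992; PV = 744,000 × 0.496992 = 369,761.7871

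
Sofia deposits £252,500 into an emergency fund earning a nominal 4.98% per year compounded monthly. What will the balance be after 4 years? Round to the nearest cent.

£308,030.58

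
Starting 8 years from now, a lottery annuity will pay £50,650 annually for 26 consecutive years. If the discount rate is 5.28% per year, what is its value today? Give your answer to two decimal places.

Value one period before first payment (t=7): 50650 × [1 − (1+0.0528)^(−26)] / 0.0528 = 50650 × 13.969200 = 707,540.0038
PV₀ = 707,540.0038 / (1+0.0528)^7 = 707,540.0038 / 1.433577 = 493,548.5333

£493,548.53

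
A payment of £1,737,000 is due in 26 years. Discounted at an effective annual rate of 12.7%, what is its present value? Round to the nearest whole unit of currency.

Discount factor = (1+0.127)^(−26) = 0.044666; PV = 1,737,000 × 0.044666 = 77,585.0423

£77,585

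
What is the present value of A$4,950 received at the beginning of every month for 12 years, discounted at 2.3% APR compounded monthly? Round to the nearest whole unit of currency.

A$623,567

i = 0.023/12 = 0.00191667 per month; n = 12·12 = 144.
Annuity factor a(144|0.00191667) × (1+i) = 125.973122; PV = 4950 × 125.973122 = 623,566.9538
Payments are at the start of each period, so multiply by (1+i).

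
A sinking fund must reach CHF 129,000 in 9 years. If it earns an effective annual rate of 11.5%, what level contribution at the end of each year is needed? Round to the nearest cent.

CHF 8,917.25

FV-annuity factor = 14.466343; PMT = 129000 / 14.466343 = 8,917.2502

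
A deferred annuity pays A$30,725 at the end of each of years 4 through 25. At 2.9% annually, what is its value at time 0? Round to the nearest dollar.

A$453,953

Value one period before first payment (t=3): 30725 × [1 − (1+0.029)^(−22)] / 0.029 = 30725 × 16.097753 = 494,603.4735
PV₀ = 494,603.4735 / (1+0.029)^3 = 494,603.4735 / 1.089547 = 453,953.1538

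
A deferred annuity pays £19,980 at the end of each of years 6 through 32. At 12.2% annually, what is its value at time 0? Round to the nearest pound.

£87,987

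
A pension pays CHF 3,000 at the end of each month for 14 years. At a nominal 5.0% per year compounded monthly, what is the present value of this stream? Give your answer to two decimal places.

CHF 361,938.23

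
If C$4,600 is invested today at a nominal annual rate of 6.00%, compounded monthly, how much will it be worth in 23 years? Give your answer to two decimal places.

C$18,221.78

i = 0.06/12 = 0.005 per month; n = 23·12 = 276.
FV = 4,600 × (1 + 0.005)^276 = 18,221.7833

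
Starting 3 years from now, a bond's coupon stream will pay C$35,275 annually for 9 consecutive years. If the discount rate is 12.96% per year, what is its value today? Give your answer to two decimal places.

Value one period before first payment (t=2): 35275 × [1 − (1+0.1296)^(−9)] / 0.1296 = 35275 × 5.139296 = 181,288.6684
PV₀ = 181,288.6684 / (1+0.1296)^2 = 181,288.6684 / 1.275996 = 142,076.1865

C$142,076.19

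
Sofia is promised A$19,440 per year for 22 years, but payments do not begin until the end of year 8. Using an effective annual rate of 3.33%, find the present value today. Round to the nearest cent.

A$238,379.21

Value one period before first payment (t=7): 19440 × [1 − (1+0.0333)^(−22)] / 0.0333 = 19440 × 15.422583 = 299,815.0137
Discount back 7 years: 299,815.0137 × (1+0.0333)^(−7) = 299,815.0137 × 0.795088 = 238,379.2073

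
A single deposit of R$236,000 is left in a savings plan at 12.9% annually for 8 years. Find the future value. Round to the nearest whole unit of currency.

FV = PV·(1+i)^n = 236,000 × 2.639682 = 622,964.8436

R$622,965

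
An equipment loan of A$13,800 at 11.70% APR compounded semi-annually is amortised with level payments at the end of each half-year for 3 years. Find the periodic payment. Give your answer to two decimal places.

i = 0.117/2 = 0.0585 per half-year; n = 3·2 = 6.
PMT = 13800 / ( [1 − (1+0.0585)^(−6)] / 0.0585 ) = 13800 / 4.940584 = 2,793.1918

A$2,793.19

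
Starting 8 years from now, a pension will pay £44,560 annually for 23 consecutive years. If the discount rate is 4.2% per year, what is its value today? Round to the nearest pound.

£486,676

PV at t=7 (ordinary 23-year annuity): 44560 × a(23|0.042) = 44560 × 14.566945 = 649,103.0587
Discount back 7 years: 649,103.0587 × (1+0.042)^(−7) = 649,103.0587 × 0.749766 = 486,675.6559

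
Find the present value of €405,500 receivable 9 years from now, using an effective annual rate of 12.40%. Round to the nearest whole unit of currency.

Discount factor = (1+0.124)^(−9) = 0.349223; PV = 405,500 × 0.349223 = 141,610.0439

€141,610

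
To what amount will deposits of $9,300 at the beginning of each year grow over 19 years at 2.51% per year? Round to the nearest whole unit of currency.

$228,505

FV = 9300 × [(1+0.0251)^19 − 1] / 0.0251 × (1+i) = 9300 × 24.570387 = 228,504.5962
Payments are at the start of each period, so multiply by (1+i).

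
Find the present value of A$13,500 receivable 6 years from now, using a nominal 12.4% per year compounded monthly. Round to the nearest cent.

i = 0.124/12 = 0.0103333 per month; n = 6·12 = 72.
PV = 13,500 / (1 + 0.0103333)^72 = 13,500 / 2.096318 = 6,439.8639

A$6,439.86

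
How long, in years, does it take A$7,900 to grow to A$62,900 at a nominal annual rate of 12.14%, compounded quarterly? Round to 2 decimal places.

17.35 years

Periodic rate i = 0.1214/4 = 0.03035.
n = ln(62900/7900) / ln(1+0.03035) = ln(7.96203) / 0.029899 = 69.3908 quarters
= 69.3908/4 years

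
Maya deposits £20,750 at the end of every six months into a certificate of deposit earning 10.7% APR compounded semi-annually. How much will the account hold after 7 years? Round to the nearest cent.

£416,689.97

Periodic rate i = 0.107/2 = 0.0535; n = 7 × 2 = 14 periods.
FV = 20750 × [(1+0.0535)^14 − 1] / 0.0535 = 20750 × 20.081444 = 416,689.9719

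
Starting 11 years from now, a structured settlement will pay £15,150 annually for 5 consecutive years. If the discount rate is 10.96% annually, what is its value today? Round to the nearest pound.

£19,811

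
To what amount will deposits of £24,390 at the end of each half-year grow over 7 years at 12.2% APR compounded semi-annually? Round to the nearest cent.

£516,167.87

Periodic rate i = 0.122/2 = 0.061; n = 7 × 2 = 14 periods.
FV = 24390 × [(1+0.061)^14 − 1] / 0.061 = 24390 × 21.163094 = 516,167.8707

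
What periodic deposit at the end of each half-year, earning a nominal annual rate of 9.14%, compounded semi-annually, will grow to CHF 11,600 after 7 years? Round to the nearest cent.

Periodic rate i = 0.0914/2 = 0.0457; n = 7 × 2 = 14 periods.
FV-annuity factor = 19.023813; PMT = 11600 / 19.023813 = 609.7621

CHF 609.76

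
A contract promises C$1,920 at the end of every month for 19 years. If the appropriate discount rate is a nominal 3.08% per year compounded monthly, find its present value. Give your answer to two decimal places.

Periodic rate i = 0.0308/12 = 0.00256667; n = 19 × 12 = 228 periods.
Annuity factor a(228|0.00256667) = 172.436805; PV = 1920 × 172.436805 = 331,078.6656

C$331,078.67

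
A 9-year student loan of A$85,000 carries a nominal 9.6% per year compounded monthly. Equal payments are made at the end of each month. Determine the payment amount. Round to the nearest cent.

Periodic rate i = 0.096/12 = 0.008; n = 9 × 12 = 108 periods.
Annuity-PV factor = 72.134476; PMT = 85000 / 72.134476 = 1,178.3547

A$1,178.35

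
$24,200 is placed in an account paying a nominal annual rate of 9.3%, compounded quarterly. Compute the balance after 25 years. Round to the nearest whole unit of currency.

$240,985

With 4 periods per year: i = 0.02325, n = 100.
FV = 24,200 × (1 + 0.02325)^100 = 240,985.3811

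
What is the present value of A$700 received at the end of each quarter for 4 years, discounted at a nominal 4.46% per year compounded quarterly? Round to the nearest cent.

A$10,205.93

Periodic rate i = 0.0446/4 = 0.01115; n = 4 × 4 = 16 periods.
Annuity factor a(16|0.01115) = 14.579905; PV = 700 × 14.579905 = 10,205.9334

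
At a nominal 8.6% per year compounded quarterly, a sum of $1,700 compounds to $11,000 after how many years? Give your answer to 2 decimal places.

Periodic rate i = 0.086/4 = 0.0215.
n = ln(11000/1700) / ln(1+0.0215) = ln(6.47059) / 0.021272 = 87.7800 quarters
= 87.7800/4 years

21.94 years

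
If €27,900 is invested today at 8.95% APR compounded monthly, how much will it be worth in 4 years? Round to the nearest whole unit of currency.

i = 0.0895/12 = 0.00745833 per month; n = 4·12 = 48.
27,900 × (1+0.00745833)^48 = 27,900 × 1.428567 = 39,857.0080

€39,857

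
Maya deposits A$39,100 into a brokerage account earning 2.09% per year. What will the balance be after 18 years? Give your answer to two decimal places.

A$56,738.05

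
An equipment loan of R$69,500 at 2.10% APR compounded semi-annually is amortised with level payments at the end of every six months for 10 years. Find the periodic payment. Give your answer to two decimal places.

Periodic rate i = 0.021/2 = 0.0105; n = 10 × 2 = 20 periods.
PMT = 69500 / ( [1 − (1+0.0105)^(−20)] / 0.0105 ) = 69500 / 17.955029 = 3,870.7818

R$3,870.78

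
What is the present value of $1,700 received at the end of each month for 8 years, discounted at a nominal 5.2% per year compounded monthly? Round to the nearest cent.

Periodic rate i = 0.052/12 = 0.00433333; n = 8 × 12 = 96 periods.
PV = 1700 × [1 − (1+0.00433333)^(−96)] / 0.00433333 = 1700 × 78.398442 = 133,277.3519

$133,277.35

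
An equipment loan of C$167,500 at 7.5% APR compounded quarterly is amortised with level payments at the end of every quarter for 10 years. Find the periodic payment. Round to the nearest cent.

i = 0.075/4 = 0.01875 per quarter; n = 10·4 = 40.
Annuity-PV factor = 27.964888; PMT = 167500 / 27.964888 = 5,989.6539

C$5,989.65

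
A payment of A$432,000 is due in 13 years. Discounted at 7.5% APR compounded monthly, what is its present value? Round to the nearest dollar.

A$163,442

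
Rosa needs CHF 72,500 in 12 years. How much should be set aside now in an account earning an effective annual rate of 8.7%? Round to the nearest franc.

PV = 72,500 / (1 + 0.087)^12 = 72,500 / 2.721163 = 26,643.0216

CHF 26,643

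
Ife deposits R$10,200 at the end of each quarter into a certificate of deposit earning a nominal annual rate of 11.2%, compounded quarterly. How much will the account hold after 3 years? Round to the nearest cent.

Periodic rate i = 0.112/4 = 0.028; n = 3 × 4 = 12 periods.
FV = PMT · [(1+i)^n − 1] / i = 10200 · 14.031849 = 143,124.8633

R$143,124.86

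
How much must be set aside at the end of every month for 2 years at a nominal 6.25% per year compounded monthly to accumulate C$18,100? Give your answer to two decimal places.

C$709.97

Periodic rate i = 0.0625/12 = 0.00520833; n = 2 × 12 = 24 periods.
PMT = 18100 / ( [(1+0.00520833)^24 − 1] / 0.00520833 ) = 18100 / 25.493938 = 709.9727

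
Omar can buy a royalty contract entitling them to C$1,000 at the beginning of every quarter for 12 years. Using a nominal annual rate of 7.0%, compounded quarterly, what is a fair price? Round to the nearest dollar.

i = 0.07/4 = 0.0175 per quarter; n = 12·4 = 48.
Annuity factor a(48|0.0175) × (1+i) = 32.858943; PV = 1000 × 32.858943 = 32,858.9428
Payments are at the start of each period, so multiply by (1+i).

C$32,859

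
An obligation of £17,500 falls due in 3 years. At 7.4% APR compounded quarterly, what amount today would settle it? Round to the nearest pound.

£14,044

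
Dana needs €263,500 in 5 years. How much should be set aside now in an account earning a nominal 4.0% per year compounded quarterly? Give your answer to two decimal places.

€215,949.97

i = 0.04/4 = 0.01 per quarter; n = 5·4 = 20.
PV = FV·(1+i)^(−n) = 263,500 × 0.819544 = 215,949.9679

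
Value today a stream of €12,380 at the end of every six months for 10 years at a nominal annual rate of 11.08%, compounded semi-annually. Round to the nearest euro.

€147,456

With 2 periods per year: i = 0.0554, n = 20.
PV = 12380 × [1 − (1+0.0554)^(−20)] / 0.0554 = 12380 × 11.910823 = 147,455.9926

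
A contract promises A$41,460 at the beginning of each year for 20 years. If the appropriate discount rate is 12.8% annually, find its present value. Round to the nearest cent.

Annuity factor a(20|0.128) × (1+i) = 8.020150; PV = 41460 × 8.020150 = 332,515.4133
(annuity-due: payments at period start, so ×(1+i).)

A$332,515.41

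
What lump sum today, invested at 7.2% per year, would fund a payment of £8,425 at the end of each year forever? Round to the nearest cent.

£117,013.89

PV = PMT / i = 8425 / 0.072 = 117,013.8889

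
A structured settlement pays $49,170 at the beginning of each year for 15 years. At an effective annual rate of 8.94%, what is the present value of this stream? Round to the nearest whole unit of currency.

$433,311

PV = PMT · [1 − (1+i)^(−n)] / i × (1+i) = 49170 · 8.812504 = 433,310.8267
(annuity-due: payments at period start, so ×(1+i).)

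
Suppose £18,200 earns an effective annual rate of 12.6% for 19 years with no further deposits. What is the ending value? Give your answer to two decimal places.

FV = PV·(1+i)^n = 18,200 × 9.532996 = 173,500.5308

£173,500.53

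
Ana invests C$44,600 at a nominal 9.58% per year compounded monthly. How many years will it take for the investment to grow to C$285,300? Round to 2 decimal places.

Periodic rate i = 0.0958/12 = 0.00798333.
n = ln(285300/44600) / ln(1+0.00798333) = ln(6.39686) / 0.007952 = 233.3869 months
= 233.3869/12 years

19.45 years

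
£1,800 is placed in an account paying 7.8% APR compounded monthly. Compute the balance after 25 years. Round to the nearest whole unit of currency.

Periodic rate i = 0.078/12 = 0.0065; n = 25 × 12 = 300 periods.
FV = 1,800 × (1 + 0.0065)^300 = 12,572.0550

£12,572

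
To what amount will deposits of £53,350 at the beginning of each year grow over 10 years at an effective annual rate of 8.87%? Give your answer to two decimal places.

FV = 53350 × [(1+0.0887)^10 − 1] / 0.0887 × (1+i) = 53350 × 16.438267 = 876,981.5317
(annuity-due: payments at period start, so ×(1+i).)

£876,981.53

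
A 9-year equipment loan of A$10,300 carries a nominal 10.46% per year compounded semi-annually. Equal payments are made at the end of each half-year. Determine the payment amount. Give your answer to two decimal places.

Periodic rate i = 0.1046/2 = 0.0523; n = 9 × 2 = 18 periods.
PMT = 10300 / ( [1 − (1+0.0523)^(−18)] / 0.0523 ) = 10300 / 11.482347 = 897.0292

A$897.03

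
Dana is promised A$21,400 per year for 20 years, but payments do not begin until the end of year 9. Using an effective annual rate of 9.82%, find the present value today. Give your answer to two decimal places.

A$87,182.65

Value one period before first payment (t=8): 21400 × [1 − (1+0.0982)^(−20)] / 0.0982 = 21400 × 8.619217 = 184,451.2362
Discount back 8 years: 184,451.2362 × (1+0.0982)^(−8) = 184,451.2362 × 0.472660 = 87,182.6479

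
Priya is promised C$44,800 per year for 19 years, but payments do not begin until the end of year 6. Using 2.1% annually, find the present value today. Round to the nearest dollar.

Value one period before first payment (t=5): 44800 × [1 − (1+0.021)^(−19)] / 0.021 = 44800 × 15.534819 = 695,959.8802
Discount back 5 years: 695,959.8802 × (1+0.021)^(−5) = 695,959.8802 × 0.901304 = 627,271.4110

C$627,271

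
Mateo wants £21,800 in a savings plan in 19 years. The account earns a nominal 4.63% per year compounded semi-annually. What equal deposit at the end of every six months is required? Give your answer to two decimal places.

£364.09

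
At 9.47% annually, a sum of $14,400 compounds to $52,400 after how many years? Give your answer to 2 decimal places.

14.28 years

(1+i)^n = 52400/14400 = 3.63889, so n = ln 3.63889 / ln 1.0947 = 14.2758 years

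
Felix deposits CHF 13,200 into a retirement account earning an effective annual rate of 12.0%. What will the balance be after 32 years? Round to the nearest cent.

CHF 496,078.79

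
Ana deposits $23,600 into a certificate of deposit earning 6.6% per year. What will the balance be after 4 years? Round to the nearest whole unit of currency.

$30,475

FV = PV·(1+i)^n = 23,600 × 1.291305 = 30,474.7970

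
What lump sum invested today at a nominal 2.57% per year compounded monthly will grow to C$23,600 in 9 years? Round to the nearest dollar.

i = 0.0257/12 = 0.00214167 per month; n = 9·12 = 108.
PV = FV·(1+i)^(−n) = 23,600 × 0.793698 = 18,731.2648

C$18,731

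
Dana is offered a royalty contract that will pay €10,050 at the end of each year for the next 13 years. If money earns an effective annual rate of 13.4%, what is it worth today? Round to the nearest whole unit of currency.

€60,375

PV = PMT · [1 − (1+i)^(−n)] / i = 10050 · 6.007477 = 60,375.1455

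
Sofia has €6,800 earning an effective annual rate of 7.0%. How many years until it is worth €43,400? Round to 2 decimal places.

(1+i)^n = 43400/6800 = 6.38235, so n = ln 6.38235 / ln 1.07 = 27.3954 years

27.40 years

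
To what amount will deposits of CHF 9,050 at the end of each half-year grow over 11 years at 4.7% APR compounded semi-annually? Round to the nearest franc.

With 2 periods per year: i = 0.0235, n = 22.
Accumulation factor s(22|0.0235) = 28.382494; FV = 9050 × 28.382494 = 256,861.5733

CHF 256,862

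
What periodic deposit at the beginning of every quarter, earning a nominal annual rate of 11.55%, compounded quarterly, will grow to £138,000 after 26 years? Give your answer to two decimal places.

£211.56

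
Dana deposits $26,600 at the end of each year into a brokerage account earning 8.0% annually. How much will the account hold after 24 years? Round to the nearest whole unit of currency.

$1,775,943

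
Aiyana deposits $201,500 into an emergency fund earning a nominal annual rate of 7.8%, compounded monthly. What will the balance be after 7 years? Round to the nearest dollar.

$347,242

Periodic rate i = 0.078/12 = 0.0065; n = 7 × 12 = 84 periods.
201,500 × (1+0.0065)^84 = 201,500 × 1.723286 = 347,242.2050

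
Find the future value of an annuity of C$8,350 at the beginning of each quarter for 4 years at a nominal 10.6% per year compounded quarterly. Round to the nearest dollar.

i = 0.106/4 = 0.0265 per quarter; n = 4·4 = 16.
FV = PMT · [(1+i)^n − 1] / i × (1+i) = 8350 · 20.129041 = 168,077.4945
(annuity-due: payments at period start, so ×(1+i).)

C$168,077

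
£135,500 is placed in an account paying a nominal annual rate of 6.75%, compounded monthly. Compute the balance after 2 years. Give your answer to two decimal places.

i = 0.0675/12 = 0.005625 per month; n = 2·12 = 24.
135,500 × (1+0.005625)^24 = 135,500 × 1.144104 = 155,026.0815

£155,026.08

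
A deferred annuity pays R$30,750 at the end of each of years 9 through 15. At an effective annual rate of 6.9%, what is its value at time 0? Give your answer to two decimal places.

PV at t=8 (ordinary 7-year annuity): 30750 × a(7|0.069) = 30750 × 5.408129 = 166,299.9759
PV₀ = 166,299.9759 / (1+0.069)^8 = 166,299.9759 / 1.705382 = 97,514.8023

R$97,514.80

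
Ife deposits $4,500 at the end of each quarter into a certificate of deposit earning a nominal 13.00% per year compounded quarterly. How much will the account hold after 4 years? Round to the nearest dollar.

With 4 periods per year: i = 0.0325, n = 16.
FV = PMT · [(1+i)^n − 1] / i = 4500 · 20.559155 = 92,516.1964

$92,516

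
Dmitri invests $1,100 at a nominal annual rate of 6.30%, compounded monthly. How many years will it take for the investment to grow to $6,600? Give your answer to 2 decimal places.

28.52 years

Periodic rate i = 0.063/12 = 0.00525.
n = ln(6600/1100) / ln(1+0.00525) = ln(6.00000) / 0.005236 = 342.1826 months
= 342.1826/12 years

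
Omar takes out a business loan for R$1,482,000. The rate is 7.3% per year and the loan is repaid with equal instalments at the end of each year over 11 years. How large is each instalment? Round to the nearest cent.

PMT = 1.482e+06 / ( [1 − (1+0.073)^(−11)] / 0.073 ) = 1.482e+06 / 7.387891 = 200,598.5080

R$200,598.51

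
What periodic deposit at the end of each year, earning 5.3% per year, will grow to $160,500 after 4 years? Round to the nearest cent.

FV-annuity factor = 4.329385; PMT = 160500 / 4.329385 = 37,072.2411

$37,072.24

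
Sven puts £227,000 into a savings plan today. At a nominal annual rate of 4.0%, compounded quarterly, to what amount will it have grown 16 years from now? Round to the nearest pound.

With 4 periods per year: i = 0.01, n = 64.
227,000 × (1+0.01)^64 = 227,000 × 1.890462 = 429,134.8444

£429,135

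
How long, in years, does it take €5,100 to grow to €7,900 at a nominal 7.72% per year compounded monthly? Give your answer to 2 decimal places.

Periodic rate i = 0.0772/12 = 0.00643333.
(1+i)^n = 7900/5100 = 1.54902, so n = ln 1.54902 / ln 1.00643 = 68.2428 months
= 68.2428/12 years

5.69 years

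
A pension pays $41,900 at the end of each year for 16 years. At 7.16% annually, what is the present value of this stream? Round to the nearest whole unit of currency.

$391,652

Annuity factor a(16|0.0716) = 9.347313; PV = 41900 × 9.347313 = 391,652.4179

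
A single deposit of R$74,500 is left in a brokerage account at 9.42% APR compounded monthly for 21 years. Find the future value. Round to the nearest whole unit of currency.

i = 0.0942/12 = 0.00785 per month; n = 21·12 = 252.
FV = 74,500 × (1 + 0.00785)^252 = 534,469.7247

R$534,470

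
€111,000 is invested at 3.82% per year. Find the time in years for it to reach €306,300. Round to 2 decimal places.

27.08 years

(1+i)^n = 306300/111000 = 2.75946, so n = ln 2.75946 / ln 1.0382 = 27.0759 years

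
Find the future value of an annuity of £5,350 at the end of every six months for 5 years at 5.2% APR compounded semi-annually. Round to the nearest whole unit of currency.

With 2 periods per year: i = 0.026, n = 10.
Accumulation factor s(10|0.026) = 11.254929; FV = 5350 × 11.254929 = 60,213.8683

£60,214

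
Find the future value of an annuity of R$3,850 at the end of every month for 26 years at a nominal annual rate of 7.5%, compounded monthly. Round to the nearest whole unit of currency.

R$3,687,477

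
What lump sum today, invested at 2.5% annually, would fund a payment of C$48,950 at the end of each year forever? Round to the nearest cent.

PV = C/r = 48950/0.025 = 1,958,000.0000

C$1,958,000.00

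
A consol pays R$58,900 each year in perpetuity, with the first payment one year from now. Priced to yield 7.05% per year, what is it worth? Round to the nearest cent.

PV = PMT / i = 58900 / 0.0705 = 835,460.9929

R$835,460.99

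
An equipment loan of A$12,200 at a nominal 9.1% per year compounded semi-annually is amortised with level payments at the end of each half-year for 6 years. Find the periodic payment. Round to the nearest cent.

i = 0.091/2 = 0.0455 per half-year; n = 6·2 = 12.
Annuity-PV factor = 9.092555; PMT = 12200 / 9.092555 = 1,341.7571

A$1,341.76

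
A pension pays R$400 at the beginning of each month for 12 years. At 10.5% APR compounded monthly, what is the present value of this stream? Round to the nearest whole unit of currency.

R$32,962

Periodic rate i = 0.105/12 = 0.00875; n = 12 × 12 = 144 periods.
Annuity factor a(144|0.00875) × (1+i) = 82.404744; PV = 400 × 82.404744 = 32,961.8977
Payments are at the start of each period, so multiply by (1+i).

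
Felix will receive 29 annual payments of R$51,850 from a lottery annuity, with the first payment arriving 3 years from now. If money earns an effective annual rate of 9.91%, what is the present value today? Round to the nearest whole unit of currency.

R$405,153

PV at t=2 (ordinary 29-year annuity): 51850 × a(29|0.0991) = 51850 × 9.439418 = 489,433.8239
PV₀ = 489,433.8239 / (1+0.0991)^2 = 489,433.8239 / 1.208021 = 405,153.4707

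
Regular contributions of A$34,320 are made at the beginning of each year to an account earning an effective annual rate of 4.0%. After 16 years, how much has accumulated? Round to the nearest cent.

FV = PMT · [(1+i)^n − 1] / i × (1+i) = 34320 · 22.697512 = 778,978.6252
(Beginning-of-period payments → annuity-due factor ×(1+i).)

A$778,978.63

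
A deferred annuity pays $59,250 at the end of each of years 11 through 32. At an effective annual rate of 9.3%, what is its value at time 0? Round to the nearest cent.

$224,807.08

PV at t=10 (ordinary 22-year annuity): 59250 × a(22|0.093) = 59250 × 9.232584 = 547,030.5735
Discount back 10 years: 547,030.5735 × (1+0.093)^(−10) = 547,030.5735 × 0.410959 = 224,807.0777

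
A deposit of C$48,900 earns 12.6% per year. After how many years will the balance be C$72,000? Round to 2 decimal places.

3.26 years

(1+i)^n = 72000/48900 = 1.47239, so n = ln 1.47239 / ln 1.126 = 3.2602 years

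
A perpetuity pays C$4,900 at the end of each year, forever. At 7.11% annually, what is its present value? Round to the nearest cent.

C$68,917.02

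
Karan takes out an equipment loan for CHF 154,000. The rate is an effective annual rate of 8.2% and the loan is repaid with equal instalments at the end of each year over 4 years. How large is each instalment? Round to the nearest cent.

CHF 46,702.96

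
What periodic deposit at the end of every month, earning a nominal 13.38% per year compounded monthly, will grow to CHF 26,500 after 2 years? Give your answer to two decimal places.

i = 0.1338/12 = 0.01115 per month; n = 2·12 = 24.
PMT = 26500 / ( [(1+0.01115)^24 − 1] / 0.01115 ) = 26500 / 27.344439 = 969.1184

CHF 969.12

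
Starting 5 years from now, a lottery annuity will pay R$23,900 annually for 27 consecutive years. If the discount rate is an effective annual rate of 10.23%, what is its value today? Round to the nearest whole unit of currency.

R$146,834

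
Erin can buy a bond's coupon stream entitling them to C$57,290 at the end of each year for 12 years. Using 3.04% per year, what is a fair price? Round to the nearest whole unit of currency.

Annuity factor a(12|0.0304) = 9.930278; PV = 57290 × 9.930278 = 568,905.6251

C$568,906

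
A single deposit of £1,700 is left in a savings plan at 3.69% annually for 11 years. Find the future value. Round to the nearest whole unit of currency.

£2,533

1,700 × (1+0.0369)^11 = 1,700 × 1.489723 = 2,532.5297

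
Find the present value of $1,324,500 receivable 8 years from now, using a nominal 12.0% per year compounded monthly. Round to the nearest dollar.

$509,566

With 12 periods per year: i = 0.01, n = 96.
Discount factor = (1+0.01)^(−96) = 0.384723; PV = 1,324,500 × 0.384723 = 509,565.5739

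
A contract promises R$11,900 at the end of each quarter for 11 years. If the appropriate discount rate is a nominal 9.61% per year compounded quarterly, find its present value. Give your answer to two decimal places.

With 4 periods per year: i = 0.024025, n = 44.
Annuity factor a(44|0.024025) = 26.978895; PV = 11900 × 26.978895 = 321,048.8544

R$321,048.85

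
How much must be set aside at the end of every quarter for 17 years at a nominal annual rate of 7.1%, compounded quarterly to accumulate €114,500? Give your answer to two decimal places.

Periodic rate i = 0.071/4 = 0.01775; n = 17 × 4 = 68 periods.
PMT = 114500 / ( [(1+0.01775)^68 − 1] / 0.01775 ) = 114500 / 130.041065 = 880.4911

€880.49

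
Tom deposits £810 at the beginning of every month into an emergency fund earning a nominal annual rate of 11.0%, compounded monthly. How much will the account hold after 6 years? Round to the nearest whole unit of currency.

£82,841

Periodic rate i = 0.11/12 = 0.00916667; n = 6 × 12 = 72 periods.
Accumulation factor s(72|0.00916667) × (1+i) = 102.272676; FV = 810 × 102.272676 = 82,840.8677
Payments are at the start of each period, so multiply by (1+i).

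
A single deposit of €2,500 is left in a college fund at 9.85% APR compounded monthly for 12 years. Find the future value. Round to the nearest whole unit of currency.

€8,113

i = 0.0985/12 = 0.00820833 per month; n = 12·12 = 144.
FV = 2,500 × (1 + 0.00820833)^144 = 8,112.9860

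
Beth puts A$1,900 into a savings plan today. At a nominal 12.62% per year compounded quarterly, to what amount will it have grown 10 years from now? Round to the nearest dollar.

A$6,582

i = 0.1262/4 = 0.03155 per quarter; n = 10·4 = 40.
FV = 1,900 × (1 + 0.03155)^40 = 6,582.1070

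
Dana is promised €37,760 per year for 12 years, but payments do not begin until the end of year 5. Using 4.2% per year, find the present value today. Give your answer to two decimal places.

€297,148.34

PV at t=4 (ordinary 12-year annuity): 37760 × a(12|0.042) = 37760 × 9.277099 = 350,303.2615
PV₀ = 350,303.2615 / (1+0.042)^4 = 350,303.2615 / 1.178883 = 297,148.3376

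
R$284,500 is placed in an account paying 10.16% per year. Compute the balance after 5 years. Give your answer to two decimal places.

R$461,532.09

284,500 × (1+0.1016)^5 = 284,500 × 1.622257 = 461,532.0946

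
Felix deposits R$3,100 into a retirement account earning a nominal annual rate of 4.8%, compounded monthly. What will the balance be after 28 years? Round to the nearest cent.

i = 0.048/12 = 0.004 per month; n = 28·12 = 336.
3,100 × (1+0.004)^336 = 3,100 × 3.824085 = 11,854.6626

R$11,854.66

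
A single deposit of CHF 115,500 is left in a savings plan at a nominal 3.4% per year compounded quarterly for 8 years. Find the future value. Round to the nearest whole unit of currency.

CHF 151,430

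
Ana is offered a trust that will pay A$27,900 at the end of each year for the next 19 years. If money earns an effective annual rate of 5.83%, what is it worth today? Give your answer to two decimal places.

A$315,491.26

Annuity factor a(19|0.0583) = 11.307930; PV = 27900 × 11.307930 = 315,491.2602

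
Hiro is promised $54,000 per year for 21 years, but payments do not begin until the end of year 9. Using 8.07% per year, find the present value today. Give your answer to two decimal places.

Value one period before first payment (t=8): 54000 × [1 − (1+0.0807)^(−21)] / 0.0807 = 54000 × 9.963185 = 538,011.9671
PV₀ = 538,011.9671 / (1+0.0807)^8 = 538,011.9671 / 1.860549 = 289,168.3282

$289,168.33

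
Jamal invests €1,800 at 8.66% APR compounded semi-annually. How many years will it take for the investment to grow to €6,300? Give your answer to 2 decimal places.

Periodic rate i = 0.0866/2 = 0.0433.
n = ln(6300/1800) / ln(1+0.0433) = ln(3.50000) / 0.042389 = 29.5541 half-years
= 29.5541/2 years

14.78 years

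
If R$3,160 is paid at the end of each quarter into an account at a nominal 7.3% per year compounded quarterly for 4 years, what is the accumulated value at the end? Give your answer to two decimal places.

R$58,106.33

With 4 periods per year: i = 0.01825, n = 16.
FV = 3160 × [(1+0.01825)^16 − 1] / 0.01825 = 3160 × 18.388079 = 58,106.3292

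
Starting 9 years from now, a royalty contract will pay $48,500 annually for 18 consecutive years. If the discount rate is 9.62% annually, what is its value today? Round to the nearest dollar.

$195,511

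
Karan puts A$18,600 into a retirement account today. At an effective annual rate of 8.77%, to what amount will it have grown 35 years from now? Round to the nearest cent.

A$352,640.71

FV = PV·(1+i)^n = 18,600 × 18.959178 = 352,640.7064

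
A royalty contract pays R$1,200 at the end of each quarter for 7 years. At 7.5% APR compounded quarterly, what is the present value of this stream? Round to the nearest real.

i = 0.075/4 = 0.01875 per quarter; n = 7·4 = 28.
Annuity factor a(28|0.01875) = 21.629971; PV = 1200 × 21.629971 = 25,955.9657

R$25,956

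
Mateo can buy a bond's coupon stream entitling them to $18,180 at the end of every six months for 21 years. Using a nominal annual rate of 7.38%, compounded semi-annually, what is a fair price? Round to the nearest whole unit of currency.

i = 0.0738/2 = 0.0369 per half-year; n = 21·2 = 42.
Annuity factor a(42|0.0369) = 21.184315; PV = 18180 × 21.184315 = 385,130.8540

$385,131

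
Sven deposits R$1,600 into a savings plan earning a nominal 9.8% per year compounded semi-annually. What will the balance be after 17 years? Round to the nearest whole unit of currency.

With 2 periods per year: i = 0.049, n = 34.
1,600 × (1+0.049)^34 = 1,600 × 5.085886 = 8,137.4172

R$8,137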